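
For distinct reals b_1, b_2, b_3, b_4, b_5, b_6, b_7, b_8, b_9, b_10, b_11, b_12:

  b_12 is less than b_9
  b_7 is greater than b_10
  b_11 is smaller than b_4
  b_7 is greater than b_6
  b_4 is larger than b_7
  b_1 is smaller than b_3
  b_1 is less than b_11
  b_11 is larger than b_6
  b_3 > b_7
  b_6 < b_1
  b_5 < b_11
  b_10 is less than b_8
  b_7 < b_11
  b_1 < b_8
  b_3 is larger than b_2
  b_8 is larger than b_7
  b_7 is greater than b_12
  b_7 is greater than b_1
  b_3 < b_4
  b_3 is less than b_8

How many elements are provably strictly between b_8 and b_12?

The relations place b_12 below b_8. An element lies strictly between them when it is forced above b_12 and also forced below b_8.
Above b_12: {b_7, b_3, b_11, b_4, b_9}. Below b_8: {b_6, b_1, b_2, b_10, b_7, b_3}.
Intersection: {b_7, b_3} — 2.

2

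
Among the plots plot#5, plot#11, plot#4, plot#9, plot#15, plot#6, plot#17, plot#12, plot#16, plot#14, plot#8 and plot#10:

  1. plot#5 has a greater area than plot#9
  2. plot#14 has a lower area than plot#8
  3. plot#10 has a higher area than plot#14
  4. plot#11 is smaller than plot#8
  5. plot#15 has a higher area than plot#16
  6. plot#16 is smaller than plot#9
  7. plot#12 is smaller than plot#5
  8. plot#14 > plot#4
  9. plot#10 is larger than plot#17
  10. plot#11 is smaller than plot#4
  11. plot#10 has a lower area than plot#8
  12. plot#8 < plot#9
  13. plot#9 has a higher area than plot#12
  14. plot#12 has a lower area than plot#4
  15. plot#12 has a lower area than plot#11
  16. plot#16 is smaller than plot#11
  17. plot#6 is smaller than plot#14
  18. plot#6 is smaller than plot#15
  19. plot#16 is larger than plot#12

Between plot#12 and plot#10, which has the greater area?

The relevant relations are plot#12 < plot#16; plot#16 < plot#11; plot#11 < plot#4; plot#4 < plot#14; plot#14 < plot#10.
Chaining these gives plot#12 < plot#16 < plot#11 < plot#4 < plot#14 < plot#10.
So plot#12 < plot#10; plot#10 is the larger of the two.

plot#10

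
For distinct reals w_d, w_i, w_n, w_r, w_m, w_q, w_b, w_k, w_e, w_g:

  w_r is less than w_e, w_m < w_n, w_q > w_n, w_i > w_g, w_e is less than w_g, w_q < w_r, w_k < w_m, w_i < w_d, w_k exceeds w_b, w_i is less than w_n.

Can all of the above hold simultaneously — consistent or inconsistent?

Chaining the given relations yields w_n < w_q < w_r < w_e < w_g < w_i, so w_n < w_i. But one relation states w_i < w_n. These cannot both hold.

inconsistent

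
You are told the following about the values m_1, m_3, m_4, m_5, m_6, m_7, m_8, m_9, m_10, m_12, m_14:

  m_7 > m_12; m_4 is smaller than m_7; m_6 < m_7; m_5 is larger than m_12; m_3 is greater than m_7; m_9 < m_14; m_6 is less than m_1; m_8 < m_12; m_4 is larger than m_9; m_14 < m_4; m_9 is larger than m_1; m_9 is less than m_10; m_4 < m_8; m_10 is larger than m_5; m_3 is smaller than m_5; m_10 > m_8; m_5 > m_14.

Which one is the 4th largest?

The consecutive relations fix a unique order: m_6 < m_1 < m_9 < m_14 < m_4 < m_8 < m_12 < m_7 < m_3 < m_5 < m_10.
The 4th largest is m_7.

m_7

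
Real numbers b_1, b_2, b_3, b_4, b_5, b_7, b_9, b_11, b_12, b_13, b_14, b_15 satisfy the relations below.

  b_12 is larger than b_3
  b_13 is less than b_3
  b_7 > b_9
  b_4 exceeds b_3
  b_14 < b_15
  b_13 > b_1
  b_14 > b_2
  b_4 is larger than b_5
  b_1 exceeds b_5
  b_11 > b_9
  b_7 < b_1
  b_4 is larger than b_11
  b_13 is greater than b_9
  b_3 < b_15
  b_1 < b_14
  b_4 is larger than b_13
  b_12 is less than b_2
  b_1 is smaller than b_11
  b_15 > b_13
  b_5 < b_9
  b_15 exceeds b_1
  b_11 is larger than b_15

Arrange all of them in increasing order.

The consecutive links are each given: b_5 < b_9; b_9 < b_7; b_7 < b_1; b_1 < b_13; b_13 < b_3; b_3 < b_12; b_12 < b_2; b_2 < b_14; b_14 < b_15; b_15 < b_11; b_11 < b_4.

b_5 < b_9 < b_7 < b_1 < b_13 < b_3 < b_12 < b_2 < b_14 < b_15 < b_11 < b_4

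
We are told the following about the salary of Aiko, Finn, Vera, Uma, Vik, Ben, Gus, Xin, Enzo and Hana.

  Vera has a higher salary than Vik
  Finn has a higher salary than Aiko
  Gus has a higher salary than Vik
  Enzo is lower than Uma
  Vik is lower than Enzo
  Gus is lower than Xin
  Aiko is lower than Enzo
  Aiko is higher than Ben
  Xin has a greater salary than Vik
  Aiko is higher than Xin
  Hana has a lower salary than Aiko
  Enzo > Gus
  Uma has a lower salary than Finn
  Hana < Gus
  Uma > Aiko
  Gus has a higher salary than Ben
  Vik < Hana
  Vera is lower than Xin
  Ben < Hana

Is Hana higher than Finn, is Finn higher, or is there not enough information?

The relevant relations are Hana < Gus; Gus < Xin; Xin < Aiko; Aiko < Enzo; Enzo < Uma; Uma < Finn.
Chaining these gives Hana < Gus < Xin < Aiko < Enzo < Uma < Finn.
So Finn is higher.

Finn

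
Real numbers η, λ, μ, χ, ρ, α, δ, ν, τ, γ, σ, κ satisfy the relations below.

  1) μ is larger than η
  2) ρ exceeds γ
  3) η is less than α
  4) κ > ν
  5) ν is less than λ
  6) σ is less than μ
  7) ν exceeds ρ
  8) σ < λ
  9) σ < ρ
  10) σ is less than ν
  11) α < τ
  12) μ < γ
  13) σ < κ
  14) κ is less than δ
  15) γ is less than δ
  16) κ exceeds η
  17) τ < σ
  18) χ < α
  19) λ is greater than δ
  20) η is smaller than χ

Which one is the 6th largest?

γ

Piecing the relations together gives one ordering: η < χ < α < τ < σ < μ < γ < ρ < ν < κ < δ < λ.
Counting 6 from the largest end gives γ.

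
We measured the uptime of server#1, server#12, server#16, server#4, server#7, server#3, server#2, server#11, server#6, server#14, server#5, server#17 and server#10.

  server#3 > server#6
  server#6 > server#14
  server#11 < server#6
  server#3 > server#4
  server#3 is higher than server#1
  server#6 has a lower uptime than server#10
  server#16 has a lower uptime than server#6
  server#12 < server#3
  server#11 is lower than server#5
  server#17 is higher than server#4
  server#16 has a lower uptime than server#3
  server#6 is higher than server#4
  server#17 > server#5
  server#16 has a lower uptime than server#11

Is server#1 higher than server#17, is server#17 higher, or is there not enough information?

Following every chain through server#1: above server#1 we get server#3.
server#17 is not reached, and no chain runs the other way from server#17 to server#1.
So the given relations leave the order of server#1 and server#17 undetermined.

undetermined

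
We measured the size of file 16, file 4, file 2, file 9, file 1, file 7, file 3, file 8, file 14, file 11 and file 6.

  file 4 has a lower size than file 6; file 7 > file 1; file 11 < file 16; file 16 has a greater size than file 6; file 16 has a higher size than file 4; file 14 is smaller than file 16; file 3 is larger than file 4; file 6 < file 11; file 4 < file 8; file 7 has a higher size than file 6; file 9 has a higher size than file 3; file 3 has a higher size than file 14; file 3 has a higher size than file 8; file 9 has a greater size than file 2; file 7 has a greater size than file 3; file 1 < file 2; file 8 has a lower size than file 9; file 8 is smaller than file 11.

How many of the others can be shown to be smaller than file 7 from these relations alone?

6

From file 7 the given relations immediately reach file 1, file 3, file 6.
From those, file 14, file 4, file 8 — 6 in total.
No other element is forced below file 7 by the given relations, so the count is 6.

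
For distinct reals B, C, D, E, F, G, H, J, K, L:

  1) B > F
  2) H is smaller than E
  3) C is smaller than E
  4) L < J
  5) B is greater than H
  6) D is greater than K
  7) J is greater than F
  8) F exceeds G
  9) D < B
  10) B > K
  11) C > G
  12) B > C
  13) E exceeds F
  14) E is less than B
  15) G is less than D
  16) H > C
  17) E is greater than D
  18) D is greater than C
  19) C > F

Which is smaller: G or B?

The relevant relations are G < F; F < C; C < H; H < E; E < B.
Together: G < F < C < H < E < B.
So G < B; G is the smaller of the two.

G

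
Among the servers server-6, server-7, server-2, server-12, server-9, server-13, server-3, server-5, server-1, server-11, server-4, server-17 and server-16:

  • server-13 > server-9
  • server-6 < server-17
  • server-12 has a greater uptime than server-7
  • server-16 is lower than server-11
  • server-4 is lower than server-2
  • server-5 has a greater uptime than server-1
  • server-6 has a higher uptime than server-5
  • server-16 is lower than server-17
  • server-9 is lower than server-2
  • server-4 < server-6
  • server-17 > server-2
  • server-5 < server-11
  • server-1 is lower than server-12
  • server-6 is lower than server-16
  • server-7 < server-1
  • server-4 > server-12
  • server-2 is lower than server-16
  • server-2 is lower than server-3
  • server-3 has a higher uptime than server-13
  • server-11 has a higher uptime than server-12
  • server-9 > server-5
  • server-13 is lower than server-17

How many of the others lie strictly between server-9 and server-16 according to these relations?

1

The relations place server-9 below server-16. An element lies strictly between them when it is forced above server-9 and also forced below server-16.
Above server-9: {server-13, server-2, server-3, server-17, server-11}. Below server-16: {server-7, server-1, server-5, server-12, server-4, server-6, server-2}.
Intersection: {server-2} — 1.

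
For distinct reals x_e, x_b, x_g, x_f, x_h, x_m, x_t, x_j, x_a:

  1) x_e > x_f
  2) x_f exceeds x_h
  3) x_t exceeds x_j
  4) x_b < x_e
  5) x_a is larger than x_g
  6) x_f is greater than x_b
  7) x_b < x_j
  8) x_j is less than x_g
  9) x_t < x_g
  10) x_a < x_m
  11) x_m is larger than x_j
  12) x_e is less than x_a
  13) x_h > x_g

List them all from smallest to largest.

x_b < x_j < x_t < x_g < x_h < x_f < x_e < x_a < x_m

The consecutive links are each given: x_b < x_j; x_j < x_t; x_t < x_g; x_g < x_h; x_h < x_f; x_f < x_e; x_e < x_a; x_a < x_m.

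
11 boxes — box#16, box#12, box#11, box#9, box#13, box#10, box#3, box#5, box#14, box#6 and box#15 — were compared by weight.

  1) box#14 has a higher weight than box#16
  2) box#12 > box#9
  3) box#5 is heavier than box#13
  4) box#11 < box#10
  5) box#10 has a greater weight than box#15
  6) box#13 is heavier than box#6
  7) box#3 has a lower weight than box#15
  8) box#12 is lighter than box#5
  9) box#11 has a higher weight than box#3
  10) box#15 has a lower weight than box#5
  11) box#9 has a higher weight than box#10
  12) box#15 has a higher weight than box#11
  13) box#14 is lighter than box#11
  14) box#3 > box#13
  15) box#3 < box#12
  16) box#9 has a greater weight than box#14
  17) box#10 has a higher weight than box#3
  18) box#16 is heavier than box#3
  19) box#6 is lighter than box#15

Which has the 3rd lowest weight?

box#3

Piecing the relations together gives one ordering: box#6 < box#13 < box#3 < box#16 < box#14 < box#11 < box#15 < box#10 < box#9 < box#12 < box#5.
The 3rd smallest is box#3.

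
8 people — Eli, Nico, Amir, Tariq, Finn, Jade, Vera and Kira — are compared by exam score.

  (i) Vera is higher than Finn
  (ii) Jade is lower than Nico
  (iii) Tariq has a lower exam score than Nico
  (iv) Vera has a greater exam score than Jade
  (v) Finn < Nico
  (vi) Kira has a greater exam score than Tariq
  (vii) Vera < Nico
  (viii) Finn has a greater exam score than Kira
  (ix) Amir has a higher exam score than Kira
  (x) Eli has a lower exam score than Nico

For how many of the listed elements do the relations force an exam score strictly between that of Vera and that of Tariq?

Chaining upward from Tariq reaches: Kira, Finn, Amir, Nico.
Chaining downward from Vera reaches: Jade, Kira, Finn.
Strictly between Tariq and Vera are those in both lists: Kira, Finn — 2 elements.

2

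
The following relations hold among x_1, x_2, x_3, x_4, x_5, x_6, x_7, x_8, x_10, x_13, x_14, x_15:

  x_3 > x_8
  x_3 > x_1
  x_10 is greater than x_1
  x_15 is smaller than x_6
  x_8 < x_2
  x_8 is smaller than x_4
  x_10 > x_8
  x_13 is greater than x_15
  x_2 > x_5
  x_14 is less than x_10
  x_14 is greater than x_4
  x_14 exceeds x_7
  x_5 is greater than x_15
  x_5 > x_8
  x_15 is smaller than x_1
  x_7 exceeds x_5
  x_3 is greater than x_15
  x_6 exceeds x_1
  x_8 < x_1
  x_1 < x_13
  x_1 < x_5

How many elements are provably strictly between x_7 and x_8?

Chaining upward from x_8 reaches: x_4, x_1, x_5, x_3, x_14, x_6, x_2, x_10, x_13.
Chaining downward from x_7 reaches: x_15, x_1, x_5.
Strictly between x_8 and x_7 are those in both lists: x_1, x_5 — 2 elements.

2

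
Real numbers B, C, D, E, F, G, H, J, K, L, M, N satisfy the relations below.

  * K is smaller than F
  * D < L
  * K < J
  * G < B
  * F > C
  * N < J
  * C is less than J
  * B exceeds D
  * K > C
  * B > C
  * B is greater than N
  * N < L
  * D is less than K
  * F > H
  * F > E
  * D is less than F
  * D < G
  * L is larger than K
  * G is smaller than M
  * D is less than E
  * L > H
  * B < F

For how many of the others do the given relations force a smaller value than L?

5

From L the given relations immediately reach D, N, K, H.
From those, C — 5 in total.
No other element is forced below L by the given relations, so the count is 5.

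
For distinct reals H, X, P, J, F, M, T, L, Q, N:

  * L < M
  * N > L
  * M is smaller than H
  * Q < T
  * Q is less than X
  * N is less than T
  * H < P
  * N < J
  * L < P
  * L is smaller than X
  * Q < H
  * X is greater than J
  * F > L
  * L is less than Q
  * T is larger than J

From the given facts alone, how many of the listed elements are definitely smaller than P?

Directly below P: L, H.
One step further: Q, M (4 so far).
No other element is forced below P by the given relations, so the count is 4.

4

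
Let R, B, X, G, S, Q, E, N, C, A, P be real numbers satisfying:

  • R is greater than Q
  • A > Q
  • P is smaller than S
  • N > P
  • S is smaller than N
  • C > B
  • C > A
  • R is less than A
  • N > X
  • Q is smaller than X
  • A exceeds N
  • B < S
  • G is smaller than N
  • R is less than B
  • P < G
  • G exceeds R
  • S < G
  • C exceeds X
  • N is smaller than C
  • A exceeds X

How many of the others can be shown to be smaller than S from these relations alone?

4

From S the given relations immediately reach P, B.
From those, R — 3 in total.
From those, Q — 4 in total.
Nothing else is reachable below S; 4 in all.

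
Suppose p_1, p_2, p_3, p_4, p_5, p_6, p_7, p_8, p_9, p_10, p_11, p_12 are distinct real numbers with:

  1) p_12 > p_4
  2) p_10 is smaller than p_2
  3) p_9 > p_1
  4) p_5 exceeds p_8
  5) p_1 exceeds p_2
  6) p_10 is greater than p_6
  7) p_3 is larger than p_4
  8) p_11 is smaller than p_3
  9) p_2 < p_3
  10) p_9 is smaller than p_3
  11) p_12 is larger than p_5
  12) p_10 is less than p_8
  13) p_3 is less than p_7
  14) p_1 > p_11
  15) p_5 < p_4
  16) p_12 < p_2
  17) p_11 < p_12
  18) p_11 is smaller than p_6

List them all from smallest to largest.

Nothing is placed below p_11, so it is least; from there p_11 < p_6; p_6 < p_10; p_10 < p_8; p_8 < p_5; p_5 < p_4; p_4 < p_12; p_12 < p_2; p_2 < p_1; p_1 < p_9; p_9 < p_3; p_3 < p_7, each given directly.

p_11 < p_6 < p_10 < p_8 < p_5 < p_4 < p_12 < p_2 < p_1 < p_9 < p_3 < p_7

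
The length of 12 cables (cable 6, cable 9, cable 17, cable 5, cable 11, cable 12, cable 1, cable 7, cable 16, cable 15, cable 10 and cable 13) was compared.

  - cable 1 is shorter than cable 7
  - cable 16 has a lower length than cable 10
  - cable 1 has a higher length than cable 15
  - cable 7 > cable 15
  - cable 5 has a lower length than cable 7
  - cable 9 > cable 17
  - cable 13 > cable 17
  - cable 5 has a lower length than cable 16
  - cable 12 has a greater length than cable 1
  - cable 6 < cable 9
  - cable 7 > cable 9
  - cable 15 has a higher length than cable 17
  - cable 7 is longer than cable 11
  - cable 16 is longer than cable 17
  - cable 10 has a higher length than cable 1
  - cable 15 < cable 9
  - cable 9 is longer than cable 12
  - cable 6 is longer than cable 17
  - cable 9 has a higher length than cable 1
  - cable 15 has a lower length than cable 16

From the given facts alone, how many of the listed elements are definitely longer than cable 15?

The elements the relations force above cable 15 are cable 1, cable 16, cable 12, cable 10, cable 9, cable 7 — no chain reaches any other.
That is 6.

6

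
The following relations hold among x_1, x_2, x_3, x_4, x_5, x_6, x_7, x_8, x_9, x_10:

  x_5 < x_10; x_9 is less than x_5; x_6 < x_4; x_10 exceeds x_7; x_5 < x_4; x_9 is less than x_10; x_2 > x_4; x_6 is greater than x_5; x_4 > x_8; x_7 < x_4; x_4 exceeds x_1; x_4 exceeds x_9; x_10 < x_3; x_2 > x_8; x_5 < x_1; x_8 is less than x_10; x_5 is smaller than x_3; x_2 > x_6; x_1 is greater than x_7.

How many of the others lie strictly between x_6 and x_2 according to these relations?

1

The relations place x_6 below x_2. An element lies strictly between them when it is forced above x_6 and also forced below x_2.
Above x_6: {x_4}. Below x_2: {x_7, x_9, x_5, x_8, x_1, x_4}.
Intersection: {x_4} — 1.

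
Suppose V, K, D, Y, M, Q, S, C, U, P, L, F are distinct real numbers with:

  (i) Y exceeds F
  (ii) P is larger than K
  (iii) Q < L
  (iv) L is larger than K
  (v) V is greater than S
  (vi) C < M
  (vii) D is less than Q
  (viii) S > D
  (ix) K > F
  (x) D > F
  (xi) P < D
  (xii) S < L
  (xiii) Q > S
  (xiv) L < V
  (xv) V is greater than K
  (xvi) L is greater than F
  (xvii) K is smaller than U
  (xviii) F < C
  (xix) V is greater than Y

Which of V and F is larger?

V

F < K and K < P give F < P.
With P < D: F < K < P < D.
With D < Q: F < K < P < D < Q.
Then Q < L extends the chain to L.
Then L < V extends the chain to V.
So F < V; V is the larger of the two.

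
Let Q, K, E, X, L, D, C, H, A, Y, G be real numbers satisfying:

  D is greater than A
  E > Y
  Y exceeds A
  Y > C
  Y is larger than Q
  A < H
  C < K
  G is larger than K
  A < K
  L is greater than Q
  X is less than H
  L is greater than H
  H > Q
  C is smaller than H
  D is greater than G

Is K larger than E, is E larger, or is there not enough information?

Following every chain through K: above K we get G, D; below K we get A, C.
E is not reached, and no chain runs the other way from E to K.
So the given relations leave the order of K and E undetermined.

undetermined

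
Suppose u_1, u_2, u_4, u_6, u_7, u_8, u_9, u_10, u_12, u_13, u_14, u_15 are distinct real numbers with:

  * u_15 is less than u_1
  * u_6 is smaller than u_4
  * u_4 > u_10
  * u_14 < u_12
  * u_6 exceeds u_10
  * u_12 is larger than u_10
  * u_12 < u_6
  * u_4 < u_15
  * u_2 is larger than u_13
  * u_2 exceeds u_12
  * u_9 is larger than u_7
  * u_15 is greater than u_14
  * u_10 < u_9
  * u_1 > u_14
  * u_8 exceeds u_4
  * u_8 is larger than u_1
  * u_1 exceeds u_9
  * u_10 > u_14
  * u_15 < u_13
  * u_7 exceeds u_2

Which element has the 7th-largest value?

u_15

Piecing the relations together gives one ordering: u_14 < u_10 < u_12 < u_6 < u_4 < u_15 < u_13 < u_2 < u_7 < u_9 < u_1 < u_8.
Counting 7 from the largest end gives u_15.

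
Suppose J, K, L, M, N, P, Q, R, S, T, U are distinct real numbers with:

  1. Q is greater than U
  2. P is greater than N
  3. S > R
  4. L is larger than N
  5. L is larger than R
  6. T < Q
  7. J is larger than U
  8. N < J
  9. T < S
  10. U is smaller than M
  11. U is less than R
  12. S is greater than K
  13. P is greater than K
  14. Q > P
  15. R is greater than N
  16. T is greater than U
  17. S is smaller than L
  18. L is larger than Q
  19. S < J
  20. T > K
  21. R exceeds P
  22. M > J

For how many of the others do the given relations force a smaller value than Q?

5

From Q the given relations immediately reach P, U, T.
From those, N, K — 5 in total.
No other element is forced below Q by the given relations, so the count is 5.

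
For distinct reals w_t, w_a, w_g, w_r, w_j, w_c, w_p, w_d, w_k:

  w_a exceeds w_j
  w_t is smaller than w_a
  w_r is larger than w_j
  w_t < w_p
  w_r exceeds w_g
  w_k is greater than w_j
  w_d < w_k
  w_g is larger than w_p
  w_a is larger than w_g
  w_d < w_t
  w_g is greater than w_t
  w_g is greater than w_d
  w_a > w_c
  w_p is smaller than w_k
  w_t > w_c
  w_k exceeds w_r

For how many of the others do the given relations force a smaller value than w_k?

Directly below w_k: w_j, w_d, w_p, w_r.
One step further: w_t, w_g (6 so far).
One step further: w_c (7 so far).
No other element is forced below w_k by the given relations, so the count is 7.

7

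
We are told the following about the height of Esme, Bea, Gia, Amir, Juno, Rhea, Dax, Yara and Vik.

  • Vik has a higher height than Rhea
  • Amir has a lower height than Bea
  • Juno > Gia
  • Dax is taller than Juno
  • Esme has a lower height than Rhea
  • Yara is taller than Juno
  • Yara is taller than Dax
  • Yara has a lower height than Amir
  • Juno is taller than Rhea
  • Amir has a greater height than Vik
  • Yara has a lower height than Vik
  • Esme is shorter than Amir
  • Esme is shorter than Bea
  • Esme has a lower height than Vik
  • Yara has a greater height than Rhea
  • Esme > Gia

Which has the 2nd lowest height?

Esme

Piecing the relations together gives one ordering: Gia < Esme < Rhea < Juno < Dax < Yara < Vik < Amir < Bea.
Counting 2 from the smallest end gives Esme.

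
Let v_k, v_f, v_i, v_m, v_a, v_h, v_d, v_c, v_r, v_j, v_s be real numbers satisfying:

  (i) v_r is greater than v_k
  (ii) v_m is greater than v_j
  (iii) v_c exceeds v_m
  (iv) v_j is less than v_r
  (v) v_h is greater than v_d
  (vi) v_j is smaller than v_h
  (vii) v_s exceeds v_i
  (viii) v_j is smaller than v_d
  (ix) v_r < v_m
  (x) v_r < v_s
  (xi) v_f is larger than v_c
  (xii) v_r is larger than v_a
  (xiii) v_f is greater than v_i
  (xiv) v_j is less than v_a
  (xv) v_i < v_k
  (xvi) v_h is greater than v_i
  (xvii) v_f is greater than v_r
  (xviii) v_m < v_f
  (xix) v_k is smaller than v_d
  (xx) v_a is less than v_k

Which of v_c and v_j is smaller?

v_j

v_j < v_a and v_a < v_k give v_j < v_k.
Then v_k < v_r extends the chain to v_r.
With v_r < v_m: v_j < v_a < v_k < v_r < v_m.
Then v_m < v_c extends the chain to v_c.
So v_j < v_c; v_j is the smaller of the two.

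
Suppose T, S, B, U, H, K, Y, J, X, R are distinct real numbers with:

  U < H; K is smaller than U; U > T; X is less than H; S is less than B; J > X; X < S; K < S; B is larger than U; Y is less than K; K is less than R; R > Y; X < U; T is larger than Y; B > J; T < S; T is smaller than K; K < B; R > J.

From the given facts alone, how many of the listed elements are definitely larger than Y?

The elements the relations force above Y are T, K, S, R, U, H, B — no chain reaches any other.
That is 7.

7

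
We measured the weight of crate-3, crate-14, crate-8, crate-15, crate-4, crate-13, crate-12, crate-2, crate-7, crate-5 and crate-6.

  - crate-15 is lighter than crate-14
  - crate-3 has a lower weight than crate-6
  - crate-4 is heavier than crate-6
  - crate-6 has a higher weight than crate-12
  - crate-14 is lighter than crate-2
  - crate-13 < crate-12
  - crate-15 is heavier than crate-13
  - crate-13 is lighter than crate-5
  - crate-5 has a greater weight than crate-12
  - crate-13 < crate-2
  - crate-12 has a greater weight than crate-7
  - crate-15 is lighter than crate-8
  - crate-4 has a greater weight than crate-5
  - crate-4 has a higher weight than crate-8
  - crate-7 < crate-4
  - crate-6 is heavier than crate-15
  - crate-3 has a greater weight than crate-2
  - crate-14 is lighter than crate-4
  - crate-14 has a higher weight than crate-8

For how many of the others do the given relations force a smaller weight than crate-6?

8

Directly below crate-6: crate-15, crate-3, crate-12.
One step further: crate-13, crate-7, crate-2 (6 so far).
One step further: crate-14 (7 so far).
One step further: crate-8 (8 so far).
No other element is forced below crate-6 by the given relations, so the count is 8.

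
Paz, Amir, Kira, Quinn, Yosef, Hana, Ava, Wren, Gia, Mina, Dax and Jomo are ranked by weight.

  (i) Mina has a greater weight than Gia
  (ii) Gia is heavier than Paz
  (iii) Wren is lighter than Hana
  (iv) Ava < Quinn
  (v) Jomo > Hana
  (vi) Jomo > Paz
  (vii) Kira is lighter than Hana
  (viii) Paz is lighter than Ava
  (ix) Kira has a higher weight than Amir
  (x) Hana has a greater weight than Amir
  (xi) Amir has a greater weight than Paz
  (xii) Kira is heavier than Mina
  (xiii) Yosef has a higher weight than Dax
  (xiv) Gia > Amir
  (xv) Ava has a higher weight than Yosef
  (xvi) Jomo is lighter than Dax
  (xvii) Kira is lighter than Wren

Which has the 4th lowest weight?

Mina

Piecing the relations together gives one ordering: Paz < Amir < Gia < Mina < Kira < Wren < Hana < Jomo < Dax < Yosef < Ava < Quinn.
Counting 4 from the smallest end gives Mina.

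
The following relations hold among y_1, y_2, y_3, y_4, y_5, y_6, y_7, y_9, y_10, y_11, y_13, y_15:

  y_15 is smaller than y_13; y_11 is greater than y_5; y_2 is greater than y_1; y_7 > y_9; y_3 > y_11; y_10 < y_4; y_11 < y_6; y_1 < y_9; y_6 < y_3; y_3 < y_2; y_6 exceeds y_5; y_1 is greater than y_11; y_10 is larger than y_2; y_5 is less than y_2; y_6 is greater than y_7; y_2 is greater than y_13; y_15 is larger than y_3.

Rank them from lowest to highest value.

y_5 < y_11 < y_1 < y_9 < y_7 < y_6 < y_3 < y_15 < y_13 < y_2 < y_10 < y_4

Each adjacent pair is fixed by a given relation: y_5 < y_11; y_11 < y_1; y_1 < y_9; y_9 < y_7; y_7 < y_6; y_6 < y_3; y_3 < y_15; y_15 < y_13; y_13 < y_2; y_2 < y_10; y_10 < y_4. Chaining them end to end gives the full order.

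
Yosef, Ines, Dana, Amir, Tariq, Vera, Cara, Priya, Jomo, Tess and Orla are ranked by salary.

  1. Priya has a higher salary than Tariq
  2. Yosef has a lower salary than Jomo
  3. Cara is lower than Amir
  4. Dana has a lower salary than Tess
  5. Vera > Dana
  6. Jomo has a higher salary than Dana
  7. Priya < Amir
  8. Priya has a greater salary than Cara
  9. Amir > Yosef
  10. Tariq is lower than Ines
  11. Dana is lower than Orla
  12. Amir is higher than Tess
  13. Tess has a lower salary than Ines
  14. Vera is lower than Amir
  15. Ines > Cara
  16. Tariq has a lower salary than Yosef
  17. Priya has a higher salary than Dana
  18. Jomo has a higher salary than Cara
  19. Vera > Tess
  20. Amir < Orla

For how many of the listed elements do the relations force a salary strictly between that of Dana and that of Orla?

The relations place Dana below Orla. An element lies strictly between them when it is forced above Dana and also forced below Orla.
Above Dana: {Tess, Jomo, Priya, Vera, Amir, Ines}. Below Orla: {Cara, Tariq, Yosef, Tess, Priya, Vera, Amir}.
Intersection: {Tess, Priya, Vera, Amir} — 4.

4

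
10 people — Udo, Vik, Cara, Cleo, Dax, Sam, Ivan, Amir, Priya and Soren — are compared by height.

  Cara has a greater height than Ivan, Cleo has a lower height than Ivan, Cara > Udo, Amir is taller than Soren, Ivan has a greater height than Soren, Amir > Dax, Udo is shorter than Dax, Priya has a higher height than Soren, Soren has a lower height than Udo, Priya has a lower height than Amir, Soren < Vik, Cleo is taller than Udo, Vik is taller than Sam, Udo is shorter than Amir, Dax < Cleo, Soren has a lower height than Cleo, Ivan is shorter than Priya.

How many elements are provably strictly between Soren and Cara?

4

The relations place Soren below Cara. An element lies strictly between them when it is forced above Soren and also forced below Cara.
Above Soren: {Udo, Dax, Cleo, Vik, Ivan, Priya, Amir}. Below Cara: {Udo, Dax, Cleo, Ivan}.
Intersection: {Udo, Dax, Cleo, Ivan} — 4.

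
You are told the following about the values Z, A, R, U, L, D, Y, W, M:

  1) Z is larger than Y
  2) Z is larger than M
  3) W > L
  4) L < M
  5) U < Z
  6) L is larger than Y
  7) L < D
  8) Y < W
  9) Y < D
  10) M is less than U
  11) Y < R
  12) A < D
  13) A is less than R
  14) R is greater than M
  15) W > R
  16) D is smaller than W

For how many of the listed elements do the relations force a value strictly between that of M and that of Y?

1

Chaining upward from Y reaches: L, D, U, Z, R, W.
Chaining downward from M reaches: L.
Strictly between Y and M are those in both lists: L — 1 element.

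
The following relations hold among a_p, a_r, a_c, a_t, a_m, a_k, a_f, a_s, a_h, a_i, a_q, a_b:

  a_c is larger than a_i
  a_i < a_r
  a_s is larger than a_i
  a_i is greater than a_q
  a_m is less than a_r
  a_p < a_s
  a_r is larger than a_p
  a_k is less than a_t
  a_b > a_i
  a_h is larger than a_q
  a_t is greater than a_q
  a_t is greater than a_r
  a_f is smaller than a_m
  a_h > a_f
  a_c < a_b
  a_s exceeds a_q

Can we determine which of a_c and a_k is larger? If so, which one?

undetermined

Following every chain through a_k: above a_k we get a_t.
a_c is not reached, and no chain runs the other way from a_c to a_k.
So the given relations leave the order of a_k and a_c undetermined.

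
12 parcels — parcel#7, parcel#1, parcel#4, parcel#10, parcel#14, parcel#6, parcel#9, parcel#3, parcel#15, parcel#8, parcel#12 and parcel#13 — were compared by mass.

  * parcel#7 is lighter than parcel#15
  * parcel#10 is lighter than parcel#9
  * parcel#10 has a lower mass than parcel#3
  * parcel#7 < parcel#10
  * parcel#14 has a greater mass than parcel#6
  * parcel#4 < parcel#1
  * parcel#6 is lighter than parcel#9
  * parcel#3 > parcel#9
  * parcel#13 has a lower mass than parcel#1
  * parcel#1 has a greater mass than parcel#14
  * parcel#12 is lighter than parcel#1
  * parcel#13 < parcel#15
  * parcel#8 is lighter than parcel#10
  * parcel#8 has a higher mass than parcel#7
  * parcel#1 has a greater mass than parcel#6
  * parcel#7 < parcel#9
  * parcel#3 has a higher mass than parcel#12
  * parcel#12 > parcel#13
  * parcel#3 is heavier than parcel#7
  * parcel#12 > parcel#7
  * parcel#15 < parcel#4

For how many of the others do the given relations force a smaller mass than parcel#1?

From parcel#1 the given relations immediately reach parcel#13, parcel#6, parcel#12, parcel#4, parcel#14.
From those, parcel#7, parcel#15 — 7 in total.
Nothing else is reachable below parcel#1; 7 in all.

7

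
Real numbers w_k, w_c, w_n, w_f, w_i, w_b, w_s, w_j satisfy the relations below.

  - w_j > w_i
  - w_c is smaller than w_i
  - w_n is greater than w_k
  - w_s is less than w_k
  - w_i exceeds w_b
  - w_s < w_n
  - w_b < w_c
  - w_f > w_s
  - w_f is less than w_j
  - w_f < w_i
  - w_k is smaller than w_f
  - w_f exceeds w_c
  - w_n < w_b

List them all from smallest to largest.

w_s < w_k < w_n < w_b < w_c < w_f < w_i < w_j

Nothing is placed below w_s, so it is least; from there w_s < w_k; w_k < w_n; w_n < w_b; w_b < w_c; w_c < w_f; w_f < w_i; w_i < w_j, each given directly.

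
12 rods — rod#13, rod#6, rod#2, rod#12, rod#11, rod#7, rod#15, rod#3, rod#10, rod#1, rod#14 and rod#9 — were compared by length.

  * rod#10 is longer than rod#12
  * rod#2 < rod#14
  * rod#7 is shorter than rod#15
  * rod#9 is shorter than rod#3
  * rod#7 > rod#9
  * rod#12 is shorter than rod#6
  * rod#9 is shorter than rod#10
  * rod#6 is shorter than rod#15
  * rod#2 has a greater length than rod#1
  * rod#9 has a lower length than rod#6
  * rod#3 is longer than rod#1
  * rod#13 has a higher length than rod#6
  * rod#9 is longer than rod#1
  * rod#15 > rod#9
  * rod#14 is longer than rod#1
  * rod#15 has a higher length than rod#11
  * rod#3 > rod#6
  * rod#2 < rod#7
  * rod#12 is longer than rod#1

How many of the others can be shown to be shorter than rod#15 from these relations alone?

7

Directly below rod#15: rod#9, rod#11, rod#7, rod#6.
One step further: rod#1, rod#2, rod#12 (7 so far).
Nothing else is reachable below rod#15; 7 in all.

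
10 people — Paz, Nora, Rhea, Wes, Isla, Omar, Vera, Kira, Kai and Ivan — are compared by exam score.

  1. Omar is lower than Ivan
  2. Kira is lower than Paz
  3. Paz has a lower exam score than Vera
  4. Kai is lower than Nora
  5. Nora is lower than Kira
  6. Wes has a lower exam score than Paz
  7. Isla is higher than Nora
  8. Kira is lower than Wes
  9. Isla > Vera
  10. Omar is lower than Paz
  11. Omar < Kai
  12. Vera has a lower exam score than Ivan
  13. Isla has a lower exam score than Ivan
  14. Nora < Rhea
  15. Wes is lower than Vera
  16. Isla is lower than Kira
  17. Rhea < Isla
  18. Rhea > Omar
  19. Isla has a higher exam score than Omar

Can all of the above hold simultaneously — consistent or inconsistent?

We have Vera < Isla stated directly, yet also Isla < Kira < Wes < Paz < Vera by chaining the others — so Isla < Vera. Contradiction.

inconsistent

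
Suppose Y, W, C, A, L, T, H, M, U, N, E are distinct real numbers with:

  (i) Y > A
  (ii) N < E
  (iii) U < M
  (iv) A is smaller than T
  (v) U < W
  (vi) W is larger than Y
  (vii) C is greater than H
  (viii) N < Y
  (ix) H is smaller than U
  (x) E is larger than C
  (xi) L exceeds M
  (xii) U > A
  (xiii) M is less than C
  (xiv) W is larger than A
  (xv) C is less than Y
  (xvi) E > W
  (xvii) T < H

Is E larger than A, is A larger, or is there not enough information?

E

A < T and T < H give A < H.
With H < U: A < T < H < U.
With U < M: A < T < H < U < M.
With M < C: A < T < H < U < M < C.
Then C < Y extends the chain to Y.
With Y < W: A < T < H < U < M < C < Y < W.
Then W < E extends the chain to E.
So E is larger.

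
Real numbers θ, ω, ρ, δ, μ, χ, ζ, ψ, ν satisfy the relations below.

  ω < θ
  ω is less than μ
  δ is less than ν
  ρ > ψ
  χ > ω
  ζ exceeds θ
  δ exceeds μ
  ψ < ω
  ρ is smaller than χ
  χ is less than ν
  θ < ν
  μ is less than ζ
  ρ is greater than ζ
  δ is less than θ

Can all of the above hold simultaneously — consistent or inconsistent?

The single ordering ψ < ω < μ < δ < θ < ζ < ρ < χ < ν satisfies every listed relation, so no contradiction arises.

consistent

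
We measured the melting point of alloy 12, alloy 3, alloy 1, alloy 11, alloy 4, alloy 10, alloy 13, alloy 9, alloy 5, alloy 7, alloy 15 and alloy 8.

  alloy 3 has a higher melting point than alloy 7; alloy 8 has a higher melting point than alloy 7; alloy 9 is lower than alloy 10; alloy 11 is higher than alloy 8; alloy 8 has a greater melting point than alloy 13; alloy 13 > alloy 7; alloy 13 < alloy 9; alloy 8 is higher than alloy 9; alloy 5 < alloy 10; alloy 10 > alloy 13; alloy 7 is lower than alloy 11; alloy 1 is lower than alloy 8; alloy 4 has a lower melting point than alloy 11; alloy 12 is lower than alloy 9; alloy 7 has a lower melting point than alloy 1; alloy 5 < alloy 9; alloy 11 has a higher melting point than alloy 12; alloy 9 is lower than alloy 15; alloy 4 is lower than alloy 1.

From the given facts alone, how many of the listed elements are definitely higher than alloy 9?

4

The elements the relations force above alloy 9 are alloy 8, alloy 10, alloy 11, alloy 15 — no chain reaches any other.
That is 4.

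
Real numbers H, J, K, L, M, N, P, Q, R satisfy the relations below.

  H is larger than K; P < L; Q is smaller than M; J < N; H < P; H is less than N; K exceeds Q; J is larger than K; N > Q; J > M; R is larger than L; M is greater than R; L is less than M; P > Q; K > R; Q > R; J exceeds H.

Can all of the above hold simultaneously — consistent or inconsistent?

inconsistent

Chaining the given relations yields R < Q < K < H < P < L, so R < L. But one relation states L < R. These cannot both hold.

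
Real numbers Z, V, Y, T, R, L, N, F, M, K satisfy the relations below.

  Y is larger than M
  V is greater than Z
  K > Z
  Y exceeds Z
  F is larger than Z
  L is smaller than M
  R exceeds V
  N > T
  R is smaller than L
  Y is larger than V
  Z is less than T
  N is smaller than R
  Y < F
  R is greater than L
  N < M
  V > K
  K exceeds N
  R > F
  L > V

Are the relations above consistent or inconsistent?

inconsistent

Chaining the given relations yields L < M < Y < F < R, so L < R. But one relation states R < L. These cannot both hold.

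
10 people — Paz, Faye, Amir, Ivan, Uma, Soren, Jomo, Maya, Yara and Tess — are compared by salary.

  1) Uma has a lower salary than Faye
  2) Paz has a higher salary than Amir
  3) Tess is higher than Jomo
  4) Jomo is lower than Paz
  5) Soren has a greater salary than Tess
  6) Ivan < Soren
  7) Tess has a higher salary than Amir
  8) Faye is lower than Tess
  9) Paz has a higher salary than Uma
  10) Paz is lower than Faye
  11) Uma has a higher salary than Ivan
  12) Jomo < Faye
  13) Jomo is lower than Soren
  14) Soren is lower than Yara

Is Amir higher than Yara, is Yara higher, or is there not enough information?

Yara

Amir < Paz and Paz < Faye give Amir < Faye.
Then Faye < Tess extends the chain to Tess.
With Tess < Soren: Amir < Paz < Faye < Tess < Soren.
With Soren < Yara: Amir < Paz < Faye < Tess < Soren < Yara.
So Yara is higher.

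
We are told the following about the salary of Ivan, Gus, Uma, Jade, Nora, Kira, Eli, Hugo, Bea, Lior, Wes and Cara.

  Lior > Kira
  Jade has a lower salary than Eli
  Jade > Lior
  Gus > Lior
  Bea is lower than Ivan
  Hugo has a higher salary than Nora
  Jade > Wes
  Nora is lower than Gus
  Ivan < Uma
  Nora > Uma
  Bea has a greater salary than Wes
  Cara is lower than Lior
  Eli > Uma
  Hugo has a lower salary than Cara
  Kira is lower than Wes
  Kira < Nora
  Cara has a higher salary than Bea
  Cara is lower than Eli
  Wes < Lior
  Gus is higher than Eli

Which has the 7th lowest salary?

The consecutive relations fix a unique order: Kira < Wes < Bea < Ivan < Uma < Nora < Hugo < Cara < Lior < Jade < Eli < Gus.
Counting 7 from the smallest end gives Hugo.

Hugo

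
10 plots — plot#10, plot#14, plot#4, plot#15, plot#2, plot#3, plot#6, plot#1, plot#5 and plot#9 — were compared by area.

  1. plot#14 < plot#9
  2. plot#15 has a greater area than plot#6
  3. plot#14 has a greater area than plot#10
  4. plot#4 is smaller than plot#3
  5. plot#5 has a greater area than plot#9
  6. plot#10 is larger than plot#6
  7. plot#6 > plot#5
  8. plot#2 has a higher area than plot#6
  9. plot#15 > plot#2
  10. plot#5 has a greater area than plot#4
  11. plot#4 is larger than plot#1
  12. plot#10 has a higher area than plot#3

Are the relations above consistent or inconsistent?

inconsistent

We have plot#6 < plot#10 stated directly, yet also plot#10 < plot#14 < plot#9 < plot#5 < plot#6 by chaining the others — so plot#10 < plot#6. Contradiction.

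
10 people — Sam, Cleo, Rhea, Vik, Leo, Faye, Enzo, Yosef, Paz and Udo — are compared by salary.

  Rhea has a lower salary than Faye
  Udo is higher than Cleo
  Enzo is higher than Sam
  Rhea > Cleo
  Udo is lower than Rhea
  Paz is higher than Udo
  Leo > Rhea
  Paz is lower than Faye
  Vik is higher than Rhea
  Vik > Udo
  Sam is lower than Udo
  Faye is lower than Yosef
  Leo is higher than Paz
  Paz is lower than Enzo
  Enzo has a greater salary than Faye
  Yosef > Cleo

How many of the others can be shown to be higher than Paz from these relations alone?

4

The elements the relations force above Paz are Leo, Faye, Yosef, Enzo — no chain reaches any other.
That is 4.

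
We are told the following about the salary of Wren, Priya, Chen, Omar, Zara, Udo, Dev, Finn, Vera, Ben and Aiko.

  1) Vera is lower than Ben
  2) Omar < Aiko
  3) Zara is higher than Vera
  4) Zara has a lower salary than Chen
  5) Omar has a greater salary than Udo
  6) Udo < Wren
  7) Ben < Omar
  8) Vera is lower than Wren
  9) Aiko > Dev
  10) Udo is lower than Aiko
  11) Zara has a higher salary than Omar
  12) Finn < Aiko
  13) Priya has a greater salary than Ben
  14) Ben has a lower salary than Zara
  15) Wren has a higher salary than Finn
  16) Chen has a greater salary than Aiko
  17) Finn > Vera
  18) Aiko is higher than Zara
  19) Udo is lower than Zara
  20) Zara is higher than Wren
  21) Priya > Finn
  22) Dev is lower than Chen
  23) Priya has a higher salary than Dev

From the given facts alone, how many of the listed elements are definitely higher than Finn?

From Finn the given relations immediately reach Wren, Aiko, Priya.
From those, Zara, Chen — 5 in total.
No other element is forced above Finn by the given relations, so the count is 5.

5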